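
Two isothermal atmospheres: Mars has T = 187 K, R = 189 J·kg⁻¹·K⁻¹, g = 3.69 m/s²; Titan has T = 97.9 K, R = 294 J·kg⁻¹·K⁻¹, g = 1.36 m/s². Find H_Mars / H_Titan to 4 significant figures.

H_Mars/H_Titan ≈ 0.4526

H = RT/g for each body.
H_Mars = 189 × 187 / 3.69 = 9578.0 m.
H_Titan = 294 × 97.9 / 1.36 = 21164 m.
H_Mars/H_Titan = 9578.0/21164 = 0.45256.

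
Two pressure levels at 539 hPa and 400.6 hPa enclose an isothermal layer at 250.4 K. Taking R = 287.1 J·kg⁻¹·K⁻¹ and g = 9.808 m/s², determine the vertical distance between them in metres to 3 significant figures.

Δz ≈ 2180 m

Hypsometric equation: Δz = (R T̄/g) ln(P₁/P₂).
R T̄/g = 287.1 × 250.4 / 9.808 = 7329.7 m.
ln(539/400.6) = ln(1.3455) = 0.29677.
Δz = 7329.7 × 0.29677 = 2175.2 m.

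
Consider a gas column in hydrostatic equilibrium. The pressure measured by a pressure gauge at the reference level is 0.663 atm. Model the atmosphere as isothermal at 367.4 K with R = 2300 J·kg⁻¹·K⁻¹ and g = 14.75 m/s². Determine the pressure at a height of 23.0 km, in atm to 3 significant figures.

P ≈ 0.444 atm

Scale height: H = RT/g = 2300 × 367.4 / 14.75 = 57289 m.
Barometric formula: P = P₀ exp(−z/H).
z/H = 23000/57289 = 0.40147; exp(−0.40147) = 0.66934.
P = 0.663 × 0.66934 = 0.44377 atm.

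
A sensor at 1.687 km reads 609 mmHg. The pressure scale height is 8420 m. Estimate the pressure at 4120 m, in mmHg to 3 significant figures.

Between two levels, P₂ = P₁ exp(−Δz/H) with Δz = z₂ − z₁.
Δz = 4120.0 − 1687.0 = 2433.0 m; Δz/H = 2433.0/8420.0 = 0.28895.
P₂ = 609 × exp(−0.28895) = 609 × 0.74905 = 456.17 mmHg.

P ≈ 456 mmHg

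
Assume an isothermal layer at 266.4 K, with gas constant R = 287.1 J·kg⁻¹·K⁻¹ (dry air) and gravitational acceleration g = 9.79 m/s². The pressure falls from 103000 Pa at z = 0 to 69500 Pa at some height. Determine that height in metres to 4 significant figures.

Scale height: H = RT/g = 287.1 × 266.4 / 9.79 = 7812.4 m.
Invert the barometric formula: z = H ln(P₀/P).
P₀/P = 103000/69500 = 1.4820; ln(1.4820) = 0.39339.
z = 7812.4 × 0.39339 = 3073.3 m.

z ≈ 3073 m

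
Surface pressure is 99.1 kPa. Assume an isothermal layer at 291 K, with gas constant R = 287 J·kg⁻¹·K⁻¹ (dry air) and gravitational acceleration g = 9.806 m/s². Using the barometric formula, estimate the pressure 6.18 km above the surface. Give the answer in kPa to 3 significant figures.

P ≈ 48.0 kPa

Scale height: H = RT/g = 287 × 291 / 9.806 = 8516.9 m.
Barometric formula: P = P₀ exp(−z/H).
z/H = 6180.0/8516.9 = 0.72562; exp(−0.72562) = 0.48402.
P = 99.1 × 0.48402 = 47.966 kPa.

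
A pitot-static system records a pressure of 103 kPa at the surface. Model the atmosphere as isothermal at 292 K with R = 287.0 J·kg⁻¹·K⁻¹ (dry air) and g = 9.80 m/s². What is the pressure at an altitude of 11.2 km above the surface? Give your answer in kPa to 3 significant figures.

Scale height: H = RT/g = 287.0 × 292 / 9.80 = 8551.4 m.
Barometric formula: P = P₀ exp(−z/H).
z/H = 11200/8551.4 = 1.3097; exp(−1.3097) = 0.26990.
P = 103 × 0.26990 = 27.800 kPa.

P ≈ 27.8 kPa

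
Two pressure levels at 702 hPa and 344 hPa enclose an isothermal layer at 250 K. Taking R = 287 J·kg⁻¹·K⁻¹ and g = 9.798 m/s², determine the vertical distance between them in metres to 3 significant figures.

Hypsometric equation: Δz = (R T̄/g) ln(P₁/P₂).
R T̄/g = 287 × 250 / 9.798 = 7322.9 m.
ln(702/344) = ln(2.0407) = 0.71329.
Δz = 7322.9 × 0.71329 = 5223.4 m.

Δz ≈ 5220 m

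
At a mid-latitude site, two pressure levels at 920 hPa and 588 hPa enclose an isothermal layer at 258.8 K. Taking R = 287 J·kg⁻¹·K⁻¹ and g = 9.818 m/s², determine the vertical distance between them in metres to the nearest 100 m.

Δz ≈ 3400 m

Hypsometric equation: Δz = (R T̄/g) ln(P₁/P₂).
R T̄/g = 287 × 258.8 / 9.818 = 7565.2 m.
ln(920/588) = ln(1.5646) = 0.44763.
Δz = 7565.2 × 0.44763 = 3386.4 m.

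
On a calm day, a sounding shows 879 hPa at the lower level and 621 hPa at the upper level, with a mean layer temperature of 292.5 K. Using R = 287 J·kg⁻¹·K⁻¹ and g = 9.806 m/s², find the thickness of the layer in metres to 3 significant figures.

Hypsometric equation: Δz = (R T̄/g) ln(P₁/P₂).
R T̄/g = 287 × 292.5 / 9.806 = 8560.8 m.
ln(879/621) = ln(1.4155) = 0.34748.
Δz = 8560.8 × 0.34748 = 2974.7 m.

Δz ≈ 2970 m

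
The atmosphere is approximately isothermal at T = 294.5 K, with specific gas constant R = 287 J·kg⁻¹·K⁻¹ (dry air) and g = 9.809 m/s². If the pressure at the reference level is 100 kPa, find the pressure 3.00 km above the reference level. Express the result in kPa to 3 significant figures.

P ≈ 70.6 kPa

Scale height: H = RT/g = 287 × 294.5 / 9.809 = 8616.7 m.
Barometric formula: P = P₀ exp(−z/H).
z/H = 3000.0/8616.7 = 0.34816; exp(−0.34816) = 0.70599.
P = 100 × 0.70599 = 70.599 kPa.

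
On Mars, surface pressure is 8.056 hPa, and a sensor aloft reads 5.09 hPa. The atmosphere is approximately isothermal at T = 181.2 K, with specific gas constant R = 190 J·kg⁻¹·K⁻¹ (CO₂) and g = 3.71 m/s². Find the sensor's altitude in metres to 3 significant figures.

z ≈ 4260 m

Scale height: H = RT/g = 190 × 181.2 / 3.71 = 9279.8 m.
Invert the barometric formula: z = H ln(P₀/P).
P₀/P = 8.056/5.09 = 1.5827; ln(1.5827) = 0.45913.
z = 9279.8 × 0.45913 = 4260.6 m.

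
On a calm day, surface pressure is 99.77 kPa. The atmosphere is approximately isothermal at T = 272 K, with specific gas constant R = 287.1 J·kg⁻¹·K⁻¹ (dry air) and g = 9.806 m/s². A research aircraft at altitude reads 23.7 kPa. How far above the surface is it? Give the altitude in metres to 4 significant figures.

Scale height: H = RT/g = 287.1 × 272 / 9.806 = 7963.6 m.
Invert the barometric formula: z = H ln(P₀/P).
P₀/P = 99.77/23.7 = 4.2097; ln(4.2097) = 1.4374.
z = 7963.6 × 1.4374 = 11447 m.

z ≈ 11450 m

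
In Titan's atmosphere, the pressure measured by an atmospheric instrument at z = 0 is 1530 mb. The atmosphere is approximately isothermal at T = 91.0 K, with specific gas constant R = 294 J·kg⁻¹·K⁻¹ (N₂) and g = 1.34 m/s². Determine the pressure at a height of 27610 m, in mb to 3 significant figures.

Scale height: H = RT/g = 294 × 91.0 / 1.34 = 19966 m.
Barometric formula: P = P₀ exp(−z/H).
z/H = 27610/19966 = 1.3829; exp(−1.3829) = 0.25085.
P = 1530 × 0.25085 = 383.80 mb.

P ≈ 384 mb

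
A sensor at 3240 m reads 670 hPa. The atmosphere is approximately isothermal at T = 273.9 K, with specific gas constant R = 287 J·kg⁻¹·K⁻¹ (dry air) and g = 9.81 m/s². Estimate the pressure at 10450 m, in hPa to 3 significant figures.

P ≈ 272 hPa

Scale height: H = RT/g = 287 × 273.9 / 9.81 = 8013.2 m.
Between two levels, P₂ = P₁ exp(−Δz/H) with Δz = z₂ − z₁.
Δz = 10450 − 3240.0 = 7210.0 m; Δz/H = 7210.0/8013.2 = 0.89977.
P₂ = 670 × exp(−0.89977) = 670 × 0.40666 = 272.46 hPa.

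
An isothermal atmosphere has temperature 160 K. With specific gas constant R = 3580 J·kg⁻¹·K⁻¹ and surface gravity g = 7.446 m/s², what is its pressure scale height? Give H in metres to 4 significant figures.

The scale height of an isothermal atmosphere is H = RT/g.
H = 3580 × 160 / 7.446 = 572800/7.446 = 76927 m.

H ≈ 76930 m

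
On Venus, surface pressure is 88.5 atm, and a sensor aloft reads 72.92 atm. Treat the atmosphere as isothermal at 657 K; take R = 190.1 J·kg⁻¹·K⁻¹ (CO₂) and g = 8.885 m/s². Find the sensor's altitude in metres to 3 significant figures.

z ≈ 2720 m

Scale height: H = RT/g = 190.1 × 657 / 8.885 = 14057 m.
Invert the barometric formula: z = H ln(P₀/P).
P₀/P = 88.5/72.92 = 1.2137; ln(1.2137) = 0.19367.
z = 14057 × 0.19367 = 2722.4 m.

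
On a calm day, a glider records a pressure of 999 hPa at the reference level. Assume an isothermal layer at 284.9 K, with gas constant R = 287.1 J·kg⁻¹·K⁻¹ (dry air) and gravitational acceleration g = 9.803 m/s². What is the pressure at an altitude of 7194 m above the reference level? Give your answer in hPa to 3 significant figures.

Scale height: H = RT/g = 287.1 × 284.9 / 9.803 = 8343.9 m.
Barometric formula: P = P₀ exp(−z/H).
z/H = 7194.0/8343.9 = 0.86219; exp(−0.86219) = 0.42224.
P = 999 × 0.42224 = 421.82 hPa.

P ≈ 422 hPa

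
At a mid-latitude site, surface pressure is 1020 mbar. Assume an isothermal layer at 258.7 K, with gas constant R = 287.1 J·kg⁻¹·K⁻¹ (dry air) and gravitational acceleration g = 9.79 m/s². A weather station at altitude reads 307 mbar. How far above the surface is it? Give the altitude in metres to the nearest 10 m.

z ≈ 9110 m

Scale height: H = RT/g = 287.1 × 258.7 / 9.79 = 7586.6 m.
Invert the barometric formula: z = H ln(P₀/P).
P₀/P = 1020/307 = 3.3225; ln(3.3225) = 1.2007.
z = 7586.6 × 1.2007 = 9109.2 m.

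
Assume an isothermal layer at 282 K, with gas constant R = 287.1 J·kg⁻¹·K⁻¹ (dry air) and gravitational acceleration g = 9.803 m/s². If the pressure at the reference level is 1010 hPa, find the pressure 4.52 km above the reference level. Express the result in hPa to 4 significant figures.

Scale height: H = RT/g = 287.1 × 282 / 9.803 = 8258.9 m.
Barometric formula: P = P₀ exp(−z/H).
z/H = 4520.0/8258.9 = 0.54729; exp(−0.54729) = 0.57852.
P = 1010 × 0.57852 = 584.31 hPa.

P ≈ 584.3 hPa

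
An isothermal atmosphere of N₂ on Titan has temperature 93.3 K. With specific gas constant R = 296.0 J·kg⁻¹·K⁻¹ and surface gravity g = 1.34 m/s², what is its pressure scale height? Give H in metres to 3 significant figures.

The scale height of an isothermal atmosphere is H = RT/g.
H = 296.0 × 93.3 / 1.34 = 27617/1.34 = 20610 m.

H ≈ 20600 m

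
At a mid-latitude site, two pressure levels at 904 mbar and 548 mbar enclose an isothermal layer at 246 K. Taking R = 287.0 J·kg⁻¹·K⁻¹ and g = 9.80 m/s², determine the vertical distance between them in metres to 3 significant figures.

Δz ≈ 3610 m

Hypsometric equation: Δz = (R T̄/g) ln(P₁/P₂).
R T̄/g = 287.0 × 246 / 9.80 = 7204.3 m.
ln(904/548) = ln(1.6496) = 0.50053.
Δz = 7204.3 × 0.50053 = 3606.0 m.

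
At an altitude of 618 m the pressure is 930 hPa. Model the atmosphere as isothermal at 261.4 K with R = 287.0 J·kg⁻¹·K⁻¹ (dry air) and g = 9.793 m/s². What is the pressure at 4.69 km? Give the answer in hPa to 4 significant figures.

P ≈ 546.6 hPa

Scale height: H = RT/g = 287.0 × 261.4 / 9.793 = 7660.8 m.
Between two levels, P₂ = P₁ exp(−Δz/H) with Δz = z₂ − z₁.
Δz = 4690.0 − 618.00 = 4072.0 m; Δz/H = 4072.0/7660.8 = 0.53154.
P₂ = 930 × exp(−0.53154) = 930 × 0.58770 = 546.56 hPa.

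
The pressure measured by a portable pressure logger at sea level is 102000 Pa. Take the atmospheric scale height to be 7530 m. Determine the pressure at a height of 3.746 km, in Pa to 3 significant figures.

Barometric formula: P = P₀ exp(−z/H).
z/H = 3746.0/7530.0 = 0.49748; exp(−0.49748) = 0.60806.
P = 102000 × 0.60806 = 62022 Pa.

P ≈ 62000 Pa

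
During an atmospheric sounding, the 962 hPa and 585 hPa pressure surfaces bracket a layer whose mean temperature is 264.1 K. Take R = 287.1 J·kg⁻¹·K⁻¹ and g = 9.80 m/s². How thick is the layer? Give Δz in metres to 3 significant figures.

Δz ≈ 3850 m

Hypsometric equation: Δz = (R T̄/g) ln(P₁/P₂).
R T̄/g = 287.1 × 264.1 / 9.80 = 7737.1 m.
ln(962/585) = ln(1.6444) = 0.49738.
Δz = 7737.1 × 0.49738 = 3848.3 m.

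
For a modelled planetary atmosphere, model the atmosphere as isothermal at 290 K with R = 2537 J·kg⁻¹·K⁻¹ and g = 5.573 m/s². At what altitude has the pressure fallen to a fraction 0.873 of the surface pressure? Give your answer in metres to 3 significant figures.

z ≈ 17900 m

Scale height: H = RT/g = 2537 × 290 / 5.573 = 132020 m.
Set P/P₀ = exp(−z/H) = 0.873, so z = −H ln(0.873).
−ln(0.873) = 0.13582; z = 132020 × 0.13582 = 17931 m.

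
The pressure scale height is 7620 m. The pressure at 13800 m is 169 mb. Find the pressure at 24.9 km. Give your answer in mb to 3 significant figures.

P ≈ 39.4 mb

Between two levels, P₂ = P₁ exp(−Δz/H) with Δz = z₂ − z₁.
Δz = 24900 − 13800 = 11100 m; Δz/H = 11100/7620.0 = 1.4567.
P₂ = 169 × exp(−1.4567) = 169 × 0.23300 = 39.377 mb.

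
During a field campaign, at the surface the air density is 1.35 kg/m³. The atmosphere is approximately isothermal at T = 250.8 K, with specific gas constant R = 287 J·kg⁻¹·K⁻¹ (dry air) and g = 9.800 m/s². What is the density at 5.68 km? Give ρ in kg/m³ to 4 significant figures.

Scale height: H = RT/g = 287 × 250.8 / 9.800 = 7344.9 m.
In an isothermal atmosphere, density decays like pressure: ρ = ρ₀ exp(−z/H).
z/H = 5680.0/7344.9 = 0.77333; exp(−0.77333) = 0.46147.
ρ = 1.35 × 0.46147 = 0.62298 kg/m³.

ρ ≈ 0.6230 kg/m³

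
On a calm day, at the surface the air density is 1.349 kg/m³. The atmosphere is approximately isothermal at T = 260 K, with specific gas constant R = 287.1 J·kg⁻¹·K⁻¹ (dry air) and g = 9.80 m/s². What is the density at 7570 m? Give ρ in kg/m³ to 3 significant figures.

ρ ≈ 0.499 kg/m³

Scale height: H = RT/g = 287.1 × 260 / 9.80 = 7616.9 m.
In an isothermal atmosphere, density decays like pressure: ρ = ρ₀ exp(−z/H).
z/H = 7570.0/7616.9 = 0.99384; exp(−0.99384) = 0.37015.
ρ = 1.349 × 0.37015 = 0.49933 kg/m³.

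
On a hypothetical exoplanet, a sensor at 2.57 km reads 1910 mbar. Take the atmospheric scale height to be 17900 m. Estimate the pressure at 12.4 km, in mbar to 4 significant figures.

Between two levels, P₂ = P₁ exp(−Δz/H) with Δz = z₂ − z₁.
Δz = 12400 − 2570.0 = 9830.0 m; Δz/H = 9830.0/17900 = 0.54916.
P₂ = 1910 × exp(−0.54916) = 1910 × 0.57743 = 1102.9 mbar.

P ≈ 1103 mbar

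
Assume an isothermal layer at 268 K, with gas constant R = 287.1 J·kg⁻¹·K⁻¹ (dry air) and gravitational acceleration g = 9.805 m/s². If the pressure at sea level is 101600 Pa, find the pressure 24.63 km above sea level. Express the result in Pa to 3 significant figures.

P ≈ 4400 Pa

Scale height: H = RT/g = 287.1 × 268 / 9.805 = 7847.3 m.
Barometric formula: P = P₀ exp(−z/H).
z/H = 24630/7847.3 = 3.1387; exp(−3.1387) = 0.043339.
P = 101600 × 0.043339 = 4403.2 Pa.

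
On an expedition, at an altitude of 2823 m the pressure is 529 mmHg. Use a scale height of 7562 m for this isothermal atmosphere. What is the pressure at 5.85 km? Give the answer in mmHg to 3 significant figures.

Between two levels, P₂ = P₁ exp(−Δz/H) with Δz = z₂ − z₁.
Δz = 5850.0 − 2823.0 = 3027.0 m; Δz/H = 3027.0/7562.0 = 0.40029.
P₂ = 529 × exp(−0.40029) = 529 × 0.67013 = 354.50 mmHg.

P ≈ 354 mmHg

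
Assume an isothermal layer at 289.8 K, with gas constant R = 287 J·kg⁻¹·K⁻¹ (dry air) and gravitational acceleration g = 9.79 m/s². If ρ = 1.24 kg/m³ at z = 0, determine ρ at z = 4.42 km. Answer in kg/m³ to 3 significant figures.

ρ ≈ 0.737 kg/m³

Scale height: H = RT/g = 287 × 289.8 / 9.79 = 8495.7 m.
In an isothermal atmosphere, density decays like pressure: ρ = ρ₀ exp(−z/H).
z/H = 4420.0/8495.7 = 0.52026; exp(−0.52026) = 0.59437.
ρ = 1.24 × 0.59437 = 0.73702 kg/m³.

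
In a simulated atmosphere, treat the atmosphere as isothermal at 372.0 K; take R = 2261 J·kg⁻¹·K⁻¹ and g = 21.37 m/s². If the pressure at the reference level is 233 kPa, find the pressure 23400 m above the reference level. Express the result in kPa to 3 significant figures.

Scale height: H = RT/g = 2261 × 372.0 / 21.37 = 39359 m.
Barometric formula: P = P₀ exp(−z/H).
z/H = 23400/39359 = 0.59453; exp(−0.59453) = 0.55182.
P = 233 × 0.55182 = 128.57 kPa.

P ≈ 129 kPa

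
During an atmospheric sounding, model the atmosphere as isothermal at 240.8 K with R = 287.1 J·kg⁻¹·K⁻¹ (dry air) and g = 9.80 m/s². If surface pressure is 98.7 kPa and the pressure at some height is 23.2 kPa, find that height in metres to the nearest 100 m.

z ≈ 10200 m

Scale height: H = RT/g = 287.1 × 240.8 / 9.80 = 7054.5 m.
Invert the barometric formula: z = H ln(P₀/P).
P₀/P = 98.7/23.2 = 4.2543; ln(4.2543) = 1.4479.
z = 7054.5 × 1.4479 = 10214 m.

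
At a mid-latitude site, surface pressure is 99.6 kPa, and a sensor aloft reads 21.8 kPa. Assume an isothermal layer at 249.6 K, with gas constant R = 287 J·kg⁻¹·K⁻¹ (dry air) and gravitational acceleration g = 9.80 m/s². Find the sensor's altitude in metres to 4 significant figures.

z ≈ 11110 m

Scale height: H = RT/g = 287 × 249.6 / 9.80 = 7309.7 m.
Invert the barometric formula: z = H ln(P₀/P).
P₀/P = 99.6/21.8 = 4.5688; ln(4.5688) = 1.5193.
z = 7309.7 × 1.5193 = 11106 m.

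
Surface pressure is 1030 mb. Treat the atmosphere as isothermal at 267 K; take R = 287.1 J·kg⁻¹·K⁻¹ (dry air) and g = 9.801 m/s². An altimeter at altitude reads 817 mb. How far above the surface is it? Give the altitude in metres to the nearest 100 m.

Scale height: H = RT/g = 287.1 × 267 / 9.801 = 7821.2 m.
Invert the barometric formula: z = H ln(P₀/P).
P₀/P = 1030/817 = 1.2607; ln(1.2607) = 0.23167.
z = 7821.2 × 0.23167 = 1811.9 m.

z ≈ 1800 m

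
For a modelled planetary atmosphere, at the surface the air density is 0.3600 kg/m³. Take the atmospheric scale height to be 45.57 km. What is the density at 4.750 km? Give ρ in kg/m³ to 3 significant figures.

In an isothermal atmosphere, density decays like pressure: ρ = ρ₀ exp(−z/H).
z/H = 4750.0/45570 = 0.10424; exp(−0.10424) = 0.90101.
ρ = 0.3600 × 0.90101 = 0.32436 kg/m³.

ρ ≈ 0.324 kg/m³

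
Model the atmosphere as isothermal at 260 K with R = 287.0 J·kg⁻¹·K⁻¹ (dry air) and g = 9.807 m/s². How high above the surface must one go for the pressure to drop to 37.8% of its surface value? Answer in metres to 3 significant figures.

z ≈ 7400 m

Scale height: H = RT/g = 287.0 × 260 / 9.807 = 7608.9 m.
Set P/P₀ = exp(−z/H) = 0.378, so z = −H ln(0.378).
−ln(0.378) = 0.97286; z = 7608.9 × 0.97286 = 7402.4 m.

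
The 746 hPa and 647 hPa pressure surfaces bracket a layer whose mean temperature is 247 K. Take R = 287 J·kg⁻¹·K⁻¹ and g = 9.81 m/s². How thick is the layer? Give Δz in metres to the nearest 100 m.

Hypsometric equation: Δz = (R T̄/g) ln(P₁/P₂).
R T̄/g = 287 × 247 / 9.81 = 7226.2 m.
ln(746/647) = ln(1.1530) = 0.14237.
Δz = 7226.2 × 0.14237 = 1028.8 m.

Δz ≈ 1000 m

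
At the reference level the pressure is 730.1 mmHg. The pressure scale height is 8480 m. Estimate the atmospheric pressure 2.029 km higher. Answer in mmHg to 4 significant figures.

P ≈ 574.7 mmHg

Barometric formula: P = P₀ exp(−z/H).
z/H = 2029.0/8480.0 = 0.23927; exp(−0.23927) = 0.78720.
P = 730.1 × 0.78720 = 574.73 mmHg.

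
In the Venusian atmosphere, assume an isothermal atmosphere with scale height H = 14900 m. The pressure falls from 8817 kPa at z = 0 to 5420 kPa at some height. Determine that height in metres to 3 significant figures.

Invert the barometric formula: z = H ln(P₀/P).
P₀/P = 8817/5420 = 1.6268; ln(1.6268) = 0.48661.
z = 14900 × 0.48661 = 7250.5 m.

z ≈ 7250 m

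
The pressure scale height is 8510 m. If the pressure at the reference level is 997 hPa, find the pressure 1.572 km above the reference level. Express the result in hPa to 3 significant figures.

P ≈ 829 hPa

Barometric formula: P = P₀ exp(−z/H).
z/H = 1572.0/8510.0 = 0.18472; exp(−0.18472) = 0.83134.
P = 997 × 0.83134 = 828.85 hPa.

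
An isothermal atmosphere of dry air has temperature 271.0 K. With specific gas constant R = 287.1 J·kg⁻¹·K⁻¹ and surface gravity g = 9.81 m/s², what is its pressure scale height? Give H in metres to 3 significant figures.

The scale height of an isothermal atmosphere is H = RT/g.
H = 287.1 × 271.0 / 9.81 = 77804/9.81 = 7931.1 m.

H ≈ 7930 m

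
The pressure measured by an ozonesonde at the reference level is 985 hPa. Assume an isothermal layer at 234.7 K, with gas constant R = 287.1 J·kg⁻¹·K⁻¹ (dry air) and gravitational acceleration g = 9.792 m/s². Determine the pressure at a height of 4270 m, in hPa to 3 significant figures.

Scale height: H = RT/g = 287.1 × 234.7 / 9.792 = 6881.4 m.
Barometric formula: P = P₀ exp(−z/H).
z/H = 4270.0/6881.4 = 0.62051; exp(−0.62051) = 0.53767.
P = 985 × 0.53767 = 529.60 hPa.

P ≈ 530 hPa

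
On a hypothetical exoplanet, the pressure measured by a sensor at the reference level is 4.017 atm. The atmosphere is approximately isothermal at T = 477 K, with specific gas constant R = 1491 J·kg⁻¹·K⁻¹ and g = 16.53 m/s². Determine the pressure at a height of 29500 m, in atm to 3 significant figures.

P ≈ 2.02 atm

Scale height: H = RT/g = 1491 × 477 / 16.53 = 43025 m.
Barometric formula: P = P₀ exp(−z/H).
z/H = 29500/43025 = 0.68565; exp(−0.68565) = 0.50376.
P = 4.017 × 0.50376 = 2.0236 atm.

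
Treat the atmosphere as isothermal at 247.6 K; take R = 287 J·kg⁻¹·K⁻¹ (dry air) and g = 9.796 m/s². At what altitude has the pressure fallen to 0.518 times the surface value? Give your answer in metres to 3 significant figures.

Scale height: H = RT/g = 287 × 247.6 / 9.796 = 7254.1 m.
Set P/P₀ = exp(−z/H) = 0.518, so z = −H ln(0.518).
−ln(0.518) = 0.65778; z = 7254.1 × 0.65778 = 4771.6 m.

z ≈ 4770 m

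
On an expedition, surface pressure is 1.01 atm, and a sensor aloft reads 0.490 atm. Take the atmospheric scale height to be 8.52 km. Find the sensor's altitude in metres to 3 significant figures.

z ≈ 6160 m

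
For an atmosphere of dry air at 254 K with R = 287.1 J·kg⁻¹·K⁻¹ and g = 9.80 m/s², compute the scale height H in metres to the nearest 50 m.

H ≈ 7450 m

The scale height of an isothermal atmosphere is H = RT/g.
H = 287.1 × 254 / 9.80 = 72923/9.80 = 7441.1 m.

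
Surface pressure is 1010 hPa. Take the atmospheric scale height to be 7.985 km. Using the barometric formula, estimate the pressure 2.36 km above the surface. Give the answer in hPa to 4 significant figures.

P ≈ 751.6 hPa

Barometric formula: P = P₀ exp(−z/H).
z/H = 2360.0/7985.0 = 0.29555; exp(−0.29555) = 0.74412.
P = 1010 × 0.74412 = 751.56 hPa.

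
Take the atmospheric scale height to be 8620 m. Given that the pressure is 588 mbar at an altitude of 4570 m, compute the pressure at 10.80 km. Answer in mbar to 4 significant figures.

P ≈ 285.4 mbar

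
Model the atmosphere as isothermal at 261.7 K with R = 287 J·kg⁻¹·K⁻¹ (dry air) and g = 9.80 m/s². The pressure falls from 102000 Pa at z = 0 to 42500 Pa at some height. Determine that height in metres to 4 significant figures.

z ≈ 6710 m

Scale height: H = RT/g = 287 × 261.7 / 9.80 = 7664.1 m.
Invert the barometric formula: z = H ln(P₀/P).
P₀/P = 102000/42500 = 2.4000; ln(2.4000) = 0.87547.
z = 7664.1 × 0.87547 = 6709.7 m.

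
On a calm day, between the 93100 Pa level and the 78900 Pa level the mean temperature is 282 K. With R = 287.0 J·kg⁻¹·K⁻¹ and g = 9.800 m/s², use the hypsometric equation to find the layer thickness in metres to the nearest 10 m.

Δz ≈ 1370 m

Hypsometric equation: Δz = (R T̄/g) ln(P₁/P₂).
R T̄/g = 287.0 × 282 / 9.800 = 8258.6 m.
ln(93100/78900) = ln(1.1800) = 0.16551.
Δz = 8258.6 × 0.16551 = 1366.9 m.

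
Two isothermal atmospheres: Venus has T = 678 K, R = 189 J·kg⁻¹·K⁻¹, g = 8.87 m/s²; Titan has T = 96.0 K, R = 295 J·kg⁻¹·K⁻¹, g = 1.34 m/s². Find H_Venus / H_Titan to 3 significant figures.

H = RT/g for each body.
H_Venus = 189 × 678 / 8.87 = 14447 m.
H_Titan = 295 × 96.0 / 1.34 = 21134 m.
H_Venus/H_Titan = 14447/21134 = 0.68359.

H_Venus/H_Titan ≈ 0.684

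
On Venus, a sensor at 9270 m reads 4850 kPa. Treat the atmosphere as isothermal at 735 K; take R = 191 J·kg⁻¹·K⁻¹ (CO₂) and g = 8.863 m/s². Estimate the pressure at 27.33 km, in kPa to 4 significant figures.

Scale height: H = RT/g = 191 × 735 / 8.863 = 15839 m.
Between two levels, P₂ = P₁ exp(−Δz/H) with Δz = z₂ − z₁.
Δz = 27330 − 9270.0 = 18060 m; Δz/H = 18060/15839 = 1.1402.
P₂ = 4850 × exp(−1.1402) = 4850 × 0.31976 = 1550.8 kPa.

P ≈ 1551 kPa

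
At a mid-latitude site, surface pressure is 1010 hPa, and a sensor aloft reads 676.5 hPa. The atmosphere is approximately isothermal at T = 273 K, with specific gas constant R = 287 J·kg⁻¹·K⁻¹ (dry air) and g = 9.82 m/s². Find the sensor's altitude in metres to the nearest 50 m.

Scale height: H = RT/g = 287 × 273 / 9.82 = 7978.7 m.
Invert the barometric formula: z = H ln(P₀/P).
P₀/P = 1010/676.5 = 1.4930; ln(1.4930) = 0.40079.
z = 7978.7 × 0.40079 = 3197.8 m.

z ≈ 3200 m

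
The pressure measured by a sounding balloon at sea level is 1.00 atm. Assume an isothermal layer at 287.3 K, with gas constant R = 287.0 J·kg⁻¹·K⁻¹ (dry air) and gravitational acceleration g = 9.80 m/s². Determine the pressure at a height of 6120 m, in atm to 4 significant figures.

P ≈ 0.4832 atm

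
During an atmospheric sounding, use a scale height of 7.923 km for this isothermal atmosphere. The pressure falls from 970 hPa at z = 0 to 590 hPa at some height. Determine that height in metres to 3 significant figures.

z ≈ 3940 m

Invert the barometric formula: z = H ln(P₀/P).
P₀/P = 970/590 = 1.6441; ln(1.6441) = 0.49719.
z = 7923.0 × 0.49719 = 3939.2 m.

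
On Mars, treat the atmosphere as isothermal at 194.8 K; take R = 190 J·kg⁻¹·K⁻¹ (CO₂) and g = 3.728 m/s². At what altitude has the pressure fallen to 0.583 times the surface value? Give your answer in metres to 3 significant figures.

Scale height: H = RT/g = 190 × 194.8 / 3.728 = 9928.1 m.
Set P/P₀ = exp(−z/H) = 0.583, so z = −H ln(0.583).
−ln(0.583) = 0.53957; z = 9928.1 × 0.53957 = 5356.9 m.

z ≈ 5360 m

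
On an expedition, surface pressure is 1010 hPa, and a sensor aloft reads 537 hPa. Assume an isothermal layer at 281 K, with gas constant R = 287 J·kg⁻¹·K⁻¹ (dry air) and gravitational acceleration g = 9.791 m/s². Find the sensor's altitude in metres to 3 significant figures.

z ≈ 5200 m

Scale height: H = RT/g = 287 × 281 / 9.791 = 8236.9 m.
Invert the barometric formula: z = H ln(P₀/P).
P₀/P = 1010/537 = 1.8808; ln(1.8808) = 0.63170.
z = 8236.9 × 0.63170 = 5203.2 m.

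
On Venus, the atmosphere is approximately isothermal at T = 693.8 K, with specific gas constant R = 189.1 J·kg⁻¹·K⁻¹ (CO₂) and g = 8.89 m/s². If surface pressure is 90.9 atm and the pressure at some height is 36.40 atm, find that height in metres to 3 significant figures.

z ≈ 13500 m

Scale height: H = RT/g = 189.1 × 693.8 / 8.89 = 14758 m.
Invert the barometric formula: z = H ln(P₀/P).
P₀/P = 90.9/36.40 = 2.4973; ln(2.4973) = 0.91521.
z = 14758 × 0.91521 = 13507 m.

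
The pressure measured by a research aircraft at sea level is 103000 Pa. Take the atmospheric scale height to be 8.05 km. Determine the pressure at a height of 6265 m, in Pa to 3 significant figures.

P ≈ 47300 Pa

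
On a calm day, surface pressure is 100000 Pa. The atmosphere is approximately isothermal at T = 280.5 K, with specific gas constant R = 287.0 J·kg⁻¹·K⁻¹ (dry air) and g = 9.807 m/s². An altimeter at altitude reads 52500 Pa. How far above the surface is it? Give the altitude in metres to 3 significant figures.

Scale height: H = RT/g = 287.0 × 280.5 / 9.807 = 8208.8 m.
Invert the barometric formula: z = H ln(P₀/P).
P₀/P = 100000/52500 = 1.9048; ln(1.9048) = 0.64438.
z = 8208.8 × 0.64438 = 5289.6 m.

z ≈ 5290 m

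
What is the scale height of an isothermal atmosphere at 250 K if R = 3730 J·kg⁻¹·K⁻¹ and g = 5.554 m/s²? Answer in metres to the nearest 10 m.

The scale height of an isothermal atmosphere is H = RT/g.
H = 3730 × 250 / 5.554 = 932500/5.554 = 167900 m.

H ≈ 167900 m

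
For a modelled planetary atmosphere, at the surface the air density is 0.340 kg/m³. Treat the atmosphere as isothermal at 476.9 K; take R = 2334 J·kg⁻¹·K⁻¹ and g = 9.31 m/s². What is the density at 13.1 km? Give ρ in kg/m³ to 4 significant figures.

Scale height: H = RT/g = 2334 × 476.9 / 9.31 = 119560 m.
In an isothermal atmosphere, density decays like pressure: ρ = ρ₀ exp(−z/H).
z/H = 13100/119560 = 0.10957; exp(−0.10957) = 0.89622.
ρ = 0.340 × 0.89622 = 0.30471 kg/m³.

ρ ≈ 0.3047 kg/m³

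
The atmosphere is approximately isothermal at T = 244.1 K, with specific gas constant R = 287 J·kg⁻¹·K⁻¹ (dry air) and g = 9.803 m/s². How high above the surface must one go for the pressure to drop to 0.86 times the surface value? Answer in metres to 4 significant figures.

Scale height: H = RT/g = 287 × 244.1 / 9.803 = 7146.5 m.
Set P/P₀ = exp(−z/H) = 0.86, so z = −H ln(0.86).
−ln(0.86) = 0.15082; z = 7146.5 × 0.15082 = 1077.8 m.

z ≈ 1078 m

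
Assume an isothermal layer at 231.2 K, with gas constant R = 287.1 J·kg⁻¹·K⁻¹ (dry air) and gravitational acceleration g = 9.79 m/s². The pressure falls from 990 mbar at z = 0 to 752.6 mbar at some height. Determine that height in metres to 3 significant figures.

Scale height: H = RT/g = 287.1 × 231.2 / 9.79 = 6780.1 m.
Invert the barometric formula: z = H ln(P₀/P).
P₀/P = 990/752.6 = 1.3154; ln(1.3154) = 0.27414.
z = 6780.1 × 0.27414 = 1858.7 m.

z ≈ 1860 m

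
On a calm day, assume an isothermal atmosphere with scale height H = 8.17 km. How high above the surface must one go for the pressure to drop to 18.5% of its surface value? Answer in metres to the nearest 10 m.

Set P/P₀ = exp(−z/H) = 0.185, so z = −H ln(0.185).
−ln(0.185) = 1.6874; z = 8170.0 × 1.6874 = 13786 m.

z ≈ 13790 m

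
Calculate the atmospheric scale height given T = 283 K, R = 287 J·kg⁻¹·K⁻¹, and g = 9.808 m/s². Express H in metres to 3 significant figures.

H ≈ 8280 m

The scale height of an isothermal atmosphere is H = RT/g.
H = 287 × 283 / 9.808 = 81221/9.808 = 8281.1 m.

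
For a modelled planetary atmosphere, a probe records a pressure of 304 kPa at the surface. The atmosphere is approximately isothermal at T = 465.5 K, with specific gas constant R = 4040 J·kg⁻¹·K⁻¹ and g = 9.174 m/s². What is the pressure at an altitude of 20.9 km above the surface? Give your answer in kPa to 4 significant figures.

P ≈ 274.5 kPa

Scale height: H = RT/g = 4040 × 465.5 / 9.174 = 204990 m.
Barometric formula: P = P₀ exp(−z/H).
z/H = 20900/204990 = 0.10196; exp(−0.10196) = 0.90307.
P = 304 × 0.90307 = 274.53 kPa.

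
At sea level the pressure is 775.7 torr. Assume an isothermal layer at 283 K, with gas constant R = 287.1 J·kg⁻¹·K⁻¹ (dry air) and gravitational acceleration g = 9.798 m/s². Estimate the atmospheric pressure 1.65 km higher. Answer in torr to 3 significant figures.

P ≈ 636 torr

Scale height: H = RT/g = 287.1 × 283 / 9.798 = 8292.4 m.
Barometric formula: P = P₀ exp(−z/H).
z/H = 1650.0/8292.4 = 0.19898; exp(−0.19898) = 0.81957.
P = 775.7 × 0.81957 = 635.74 torr.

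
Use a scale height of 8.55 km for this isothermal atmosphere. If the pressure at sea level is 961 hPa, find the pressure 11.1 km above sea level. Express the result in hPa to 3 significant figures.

P ≈ 262 hPa

Barometric formula: P = P₀ exp(−z/H).
z/H = 11100/8550.0 = 1.2982; exp(−1.2982) = 0.27302.
P = 961 × 0.27302 = 262.37 hPa.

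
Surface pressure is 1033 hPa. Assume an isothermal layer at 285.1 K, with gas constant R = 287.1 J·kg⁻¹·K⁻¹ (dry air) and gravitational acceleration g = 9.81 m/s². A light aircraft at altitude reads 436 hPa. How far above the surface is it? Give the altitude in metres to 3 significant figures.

z ≈ 7200 m

Scale height: H = RT/g = 287.1 × 285.1 / 9.81 = 8343.8 m.
Invert the barometric formula: z = H ln(P₀/P).
P₀/P = 1033/436 = 2.3693; ln(2.3693) = 0.86259.
z = 8343.8 × 0.86259 = 7197.3 m.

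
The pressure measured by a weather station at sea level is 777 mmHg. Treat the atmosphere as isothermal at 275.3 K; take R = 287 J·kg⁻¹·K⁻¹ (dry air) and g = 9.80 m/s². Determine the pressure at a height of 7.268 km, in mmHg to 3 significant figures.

P ≈ 315 mmHg

Scale height: H = RT/g = 287 × 275.3 / 9.80 = 8062.4 m.
Barometric formula: P = P₀ exp(−z/H).
z/H = 7268.0/8062.4 = 0.90147; exp(−0.90147) = 0.40597.
P = 777 × 0.40597 = 315.44 mmHg.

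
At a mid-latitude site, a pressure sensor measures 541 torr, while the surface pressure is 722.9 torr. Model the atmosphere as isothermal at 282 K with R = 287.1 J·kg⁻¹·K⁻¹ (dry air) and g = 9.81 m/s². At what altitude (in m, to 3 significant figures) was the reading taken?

Scale height: H = RT/g = 287.1 × 282 / 9.81 = 8253.0 m.
Invert the barometric formula: z = H ln(P₀/P).
P₀/P = 722.9/541 = 1.3362; ln(1.3362) = 0.28983.
z = 8253.0 × 0.28983 = 2392.0 m.

z ≈ 2390 m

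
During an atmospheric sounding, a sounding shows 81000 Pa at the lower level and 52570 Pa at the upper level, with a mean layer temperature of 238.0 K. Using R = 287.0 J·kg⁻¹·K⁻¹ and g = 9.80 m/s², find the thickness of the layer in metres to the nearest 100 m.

Δz ≈ 3000 m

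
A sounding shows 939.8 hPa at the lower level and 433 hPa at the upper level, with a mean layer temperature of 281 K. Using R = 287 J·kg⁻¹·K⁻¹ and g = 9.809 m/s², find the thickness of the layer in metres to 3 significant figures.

Hypsometric equation: Δz = (R T̄/g) ln(P₁/P₂).
R T̄/g = 287 × 281 / 9.809 = 8221.7 m.
ln(939.8/433) = ln(2.1704) = 0.77491.
Δz = 8221.7 × 0.77491 = 6371.1 m.

Δz ≈ 6370 m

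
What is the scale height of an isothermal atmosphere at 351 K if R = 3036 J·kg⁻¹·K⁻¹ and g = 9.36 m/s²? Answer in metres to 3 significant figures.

The scale height of an isothermal atmosphere is H = RT/g.
H = 3036 × 351 / 9.36 = 1065600/9.36 = 113850 m.

H ≈ 114000 m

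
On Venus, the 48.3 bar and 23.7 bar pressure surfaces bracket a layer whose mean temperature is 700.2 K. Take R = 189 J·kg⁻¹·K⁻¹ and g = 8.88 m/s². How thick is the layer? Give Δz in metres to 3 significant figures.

Hypsometric equation: Δz = (R T̄/g) ln(P₁/P₂).
R T̄/g = 189 × 700.2 / 8.88 = 14903 m.
ln(48.3/23.7) = ln(2.0380) = 0.71197.
Δz = 14903 × 0.71197 = 10610 m.

Δz ≈ 10600 m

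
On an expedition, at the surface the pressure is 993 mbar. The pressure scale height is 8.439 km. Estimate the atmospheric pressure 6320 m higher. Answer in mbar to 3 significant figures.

Barometric formula: P = P₀ exp(−z/H).
z/H = 6320.0/8439.0 = 0.74890; exp(−0.74890) = 0.47289.
P = 993 × 0.47289 = 469.58 mbar.

P ≈ 470 mbar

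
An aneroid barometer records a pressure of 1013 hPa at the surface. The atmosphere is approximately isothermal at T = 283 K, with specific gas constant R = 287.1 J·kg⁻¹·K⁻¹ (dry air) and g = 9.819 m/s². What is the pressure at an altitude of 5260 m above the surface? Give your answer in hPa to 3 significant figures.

P ≈ 536 hPa

Scale height: H = RT/g = 287.1 × 283 / 9.819 = 8274.7 m.
Barometric formula: P = P₀ exp(−z/H).
z/H = 5260.0/8274.7 = 0.63567; exp(−0.63567) = 0.52958.
P = 1013 × 0.52958 = 536.46 hPa.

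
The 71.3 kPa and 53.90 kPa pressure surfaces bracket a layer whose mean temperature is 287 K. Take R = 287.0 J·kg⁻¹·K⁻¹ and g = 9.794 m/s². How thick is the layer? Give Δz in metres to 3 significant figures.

Δz ≈ 2350 m

Hypsometric equation: Δz = (R T̄/g) ln(P₁/P₂).
R T̄/g = 287.0 × 287 / 9.794 = 8410.1 m.
ln(71.3/53.90) = ln(1.3228) = 0.27975.
Δz = 8410.1 × 0.27975 = 2352.7 m.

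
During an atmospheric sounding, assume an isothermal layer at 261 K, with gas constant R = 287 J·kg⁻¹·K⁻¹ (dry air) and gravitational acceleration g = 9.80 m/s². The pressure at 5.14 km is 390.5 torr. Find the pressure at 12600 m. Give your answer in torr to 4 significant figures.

P ≈ 147.1 torr

Scale height: H = RT/g = 287 × 261 / 9.80 = 7643.6 m.
Between two levels, P₂ = P₁ exp(−Δz/H) with Δz = z₂ − z₁.
Δz = 12600 − 5140.0 = 7460.0 m; Δz/H = 7460.0/7643.6 = 0.97598.
P₂ = 390.5 × exp(−0.97598) = 390.5 × 0.37682 = 147.15 torr.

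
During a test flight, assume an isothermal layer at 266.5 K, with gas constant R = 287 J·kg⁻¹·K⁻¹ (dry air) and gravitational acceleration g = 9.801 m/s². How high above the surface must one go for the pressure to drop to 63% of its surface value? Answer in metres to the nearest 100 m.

z ≈ 3600 m

Scale height: H = RT/g = 287 × 266.5 / 9.801 = 7803.8 m.
Set P/P₀ = exp(−z/H) = 0.63, so z = −H ln(0.63).
−ln(0.63) = 0.46204; z = 7803.8 × 0.46204 = 3605.7 m.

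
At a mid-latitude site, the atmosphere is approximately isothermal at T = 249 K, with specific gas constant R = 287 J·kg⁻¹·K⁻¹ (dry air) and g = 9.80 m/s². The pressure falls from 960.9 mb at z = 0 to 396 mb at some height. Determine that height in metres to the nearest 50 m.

Scale height: H = RT/g = 287 × 249 / 9.80 = 7292.1 m.
Invert the barometric formula: z = H ln(P₀/P).
P₀/P = 960.9/396 = 2.4265; ln(2.4265) = 0.88645.
z = 7292.1 × 0.88645 = 6464.1 m.

z ≈ 6450 m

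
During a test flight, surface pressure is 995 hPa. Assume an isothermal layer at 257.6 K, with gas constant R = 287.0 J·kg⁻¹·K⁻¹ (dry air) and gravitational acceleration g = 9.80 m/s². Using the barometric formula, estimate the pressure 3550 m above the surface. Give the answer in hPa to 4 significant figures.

P ≈ 621.5 hPa

Scale height: H = RT/g = 287.0 × 257.6 / 9.80 = 7544.0 m.
Barometric formula: P = P₀ exp(−z/H).
z/H = 3550.0/7544.0 = 0.47057; exp(−0.47057) = 0.62465.
P = 995 × 0.62465 = 621.53 hPa.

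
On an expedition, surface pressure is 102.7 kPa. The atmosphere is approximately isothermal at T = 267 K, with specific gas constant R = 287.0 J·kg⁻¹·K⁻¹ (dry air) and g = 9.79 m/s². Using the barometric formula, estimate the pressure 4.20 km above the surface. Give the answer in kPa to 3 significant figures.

Scale height: H = RT/g = 287.0 × 267 / 9.79 = 7827.3 m.
Barometric formula: P = P₀ exp(−z/H).
z/H = 4200.0/7827.3 = 0.53658; exp(−0.53658) = 0.58474.
P = 102.7 × 0.58474 = 60.053 kPa.

P ≈ 60.1 kPa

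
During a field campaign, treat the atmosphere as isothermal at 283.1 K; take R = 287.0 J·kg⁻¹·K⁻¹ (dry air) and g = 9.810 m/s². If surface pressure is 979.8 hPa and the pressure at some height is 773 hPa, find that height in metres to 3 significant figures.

Scale height: H = RT/g = 287.0 × 283.1 / 9.810 = 8282.3 m.
Invert the barometric formula: z = H ln(P₀/P).
P₀/P = 979.8/773 = 1.2675; ln(1.2675) = 0.23705.
z = 8282.3 × 0.23705 = 1963.3 m.

z ≈ 1960 m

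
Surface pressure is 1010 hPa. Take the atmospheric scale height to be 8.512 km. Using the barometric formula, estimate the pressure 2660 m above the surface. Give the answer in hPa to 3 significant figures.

P ≈ 739 hPa

Barometric formula: P = P₀ exp(−z/H).
z/H = 2660.0/8512.0 = 0.31250; exp(−0.31250) = 0.73162.
P = 1010 × 0.73162 = 738.94 hPa.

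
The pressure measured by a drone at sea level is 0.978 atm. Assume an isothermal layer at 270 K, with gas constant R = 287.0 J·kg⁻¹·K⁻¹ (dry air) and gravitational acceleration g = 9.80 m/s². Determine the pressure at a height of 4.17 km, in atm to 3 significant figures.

Scale height: H = RT/g = 287.0 × 270 / 9.80 = 7907.1 m.
Barometric formula: P = P₀ exp(−z/H).
z/H = 4170.0/7907.1 = 0.52737; exp(−0.52737) = 0.59016.
P = 0.978 × 0.59016 = 0.57718 atm.

P ≈ 0.577 atm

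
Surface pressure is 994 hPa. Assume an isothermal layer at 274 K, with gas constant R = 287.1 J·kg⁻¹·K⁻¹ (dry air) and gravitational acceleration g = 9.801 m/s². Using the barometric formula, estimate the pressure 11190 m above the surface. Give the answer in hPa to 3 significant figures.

P ≈ 247 hPa

Scale height: H = RT/g = 287.1 × 274 / 9.801 = 8026.3 m.
Barometric formula: P = P₀ exp(−z/H).
z/H = 11190/8026.3 = 1.3942; exp(−1.3942) = 0.24803.
P = 994 × 0.24803 = 246.54 hPa.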